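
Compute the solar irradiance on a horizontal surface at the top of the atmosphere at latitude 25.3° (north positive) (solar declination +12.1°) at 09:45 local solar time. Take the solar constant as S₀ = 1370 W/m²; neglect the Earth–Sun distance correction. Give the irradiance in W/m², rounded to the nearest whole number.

Hour angle H = 15° × (9.75 − 12) = -33.75°.
cos θ_z = sin(25.3°) sin(12.1°) + cos(25.3°) cos(12.1°) cos(-33.75°) = 0.0896 + 0.7350 = 0.8246.
Top-of-atmosphere irradiance = S₀ cos θ_z = 1370 × 0.8246 = 1129.70 W/m².

1130 W/m²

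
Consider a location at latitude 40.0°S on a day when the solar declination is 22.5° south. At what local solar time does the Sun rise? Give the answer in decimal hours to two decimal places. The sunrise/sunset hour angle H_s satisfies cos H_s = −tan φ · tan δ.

cos H_s = −tan(-40.0°) · tan(-22.5°) = -0.3476, so H_s = arccos(-0.3476) = 110.34°.
Sunrise is at 12 − H_s/15 = 12 − 7.356 = 4.644 h local solar time.

4.64 h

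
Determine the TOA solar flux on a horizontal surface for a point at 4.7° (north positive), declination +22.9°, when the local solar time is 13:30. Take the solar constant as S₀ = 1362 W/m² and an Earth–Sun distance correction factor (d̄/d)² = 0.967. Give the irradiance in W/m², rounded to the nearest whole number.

1159 W/m²

Hour angle H = 15° × (13.5 − 12) = 22.50°.
cos θ_z = sin φ sin δ + cos φ cos δ cos H = (0.0819)(0.3891) + (0.9966)(0.9212)(0.9239) = 0.8801.
Top-of-atmosphere irradiance = S₀ (d̄/d)² cos θ_z = 1362 × 0.967 × 0.8801 = 1159.14 W/m².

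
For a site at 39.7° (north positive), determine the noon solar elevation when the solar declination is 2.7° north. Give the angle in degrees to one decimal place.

At local solar noon the hour angle is zero, so the elevation is 90° − |φ − δ| = 90° − |39.7° − (2.7°)| = 90° − 37.0° = 53.0°.

53.0°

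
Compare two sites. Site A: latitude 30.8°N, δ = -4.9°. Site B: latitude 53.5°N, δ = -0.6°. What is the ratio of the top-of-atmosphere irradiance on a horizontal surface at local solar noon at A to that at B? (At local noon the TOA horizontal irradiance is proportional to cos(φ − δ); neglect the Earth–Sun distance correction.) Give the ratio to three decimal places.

A: cos θ_z = cos(30.8° − (-4.9°)) = 0.8121.
B: cos θ_z = cos(53.5° − (-0.6°)) = 0.5864.
Ratio A/B = 0.8121 / 0.5864 = 1.3849.

1.385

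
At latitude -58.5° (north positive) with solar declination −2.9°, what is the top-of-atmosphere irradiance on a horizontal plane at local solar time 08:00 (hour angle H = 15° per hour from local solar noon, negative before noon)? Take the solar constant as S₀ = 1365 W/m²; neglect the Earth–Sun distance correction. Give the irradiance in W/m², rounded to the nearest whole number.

415 W/m²

Hour angle H = 15° × (8 − 12) = -60.00°.
cos θ_z = sin φ sin δ + cos φ cos δ cos H = (-0.8526)(-0.0506) + (0.5225)(0.9987)(0.5000) = 0.3041.
Top-of-atmosphere irradiance = S₀ cos θ_z = 1365 × 0.3041 = 415.10 W/m².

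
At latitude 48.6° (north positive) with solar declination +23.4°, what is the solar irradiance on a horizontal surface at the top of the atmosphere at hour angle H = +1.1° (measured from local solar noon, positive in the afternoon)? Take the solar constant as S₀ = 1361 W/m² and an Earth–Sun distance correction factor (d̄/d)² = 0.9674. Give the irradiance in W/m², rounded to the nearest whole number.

cos θ_z = sin φ sin δ + cos φ cos δ cos H = (0.7501)(0.3971) + (0.6613)(0.9178)(0.9998) = 0.9047.
Top-of-atmosphere irradiance = S₀ (d̄/d)² cos θ_z = 1361 × 0.9674 × 0.9047 = 1191.16 W/m².

1191 W/m²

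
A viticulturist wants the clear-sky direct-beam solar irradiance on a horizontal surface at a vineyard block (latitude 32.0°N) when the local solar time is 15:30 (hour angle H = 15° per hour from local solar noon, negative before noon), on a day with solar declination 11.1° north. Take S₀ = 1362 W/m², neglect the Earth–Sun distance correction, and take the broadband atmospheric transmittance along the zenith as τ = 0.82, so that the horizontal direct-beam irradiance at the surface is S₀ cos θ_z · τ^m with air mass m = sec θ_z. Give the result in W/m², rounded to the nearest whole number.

598 W/m²

Hour angle H = 15° × (15.5 − 12) = 52.50°.
cos θ_z = sin(32.0°) sin(11.1°) + cos(32.0°) cos(11.1°) cos(52.50°) = 0.1020 + 0.5066 = 0.6086.
Air mass m = 1/cos θ_z = 1/0.6086 = 1.643; τ^m = 0.82^1.643 = 0.7218.
Surface direct beam = 1362 × 0.6086 × 0.7218 = 598.31 W/m².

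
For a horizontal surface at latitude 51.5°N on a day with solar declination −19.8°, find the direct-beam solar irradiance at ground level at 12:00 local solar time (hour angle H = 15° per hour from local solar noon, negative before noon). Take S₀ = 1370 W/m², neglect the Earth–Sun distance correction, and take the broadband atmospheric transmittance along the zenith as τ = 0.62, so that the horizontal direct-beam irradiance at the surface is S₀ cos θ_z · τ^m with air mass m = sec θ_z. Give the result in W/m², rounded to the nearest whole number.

99 W/m²

Hour angle H = 15° × (12 − 12) = 0.00°.
cos θ_z = sin(51.5°) sin(-19.8°) + cos(51.5°) cos(-19.8°) cos(0.00°) = -0.2651 + 0.5857 = 0.3206.
Air mass m = 1/cos θ_z = 1/0.3206 = 3.119; τ^m = 0.62^3.119 = 0.2251.
Surface direct beam = 1370 × 0.3206 × 0.2251 = 98.87 W/m².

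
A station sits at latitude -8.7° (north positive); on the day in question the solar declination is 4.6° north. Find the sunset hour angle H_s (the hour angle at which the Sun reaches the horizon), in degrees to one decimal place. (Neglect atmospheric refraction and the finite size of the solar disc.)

cos H_s = −tan(-8.7°) · tan(4.6°) = 0.0123, so H_s = arccos(0.0123) = 89.30°.

89.3°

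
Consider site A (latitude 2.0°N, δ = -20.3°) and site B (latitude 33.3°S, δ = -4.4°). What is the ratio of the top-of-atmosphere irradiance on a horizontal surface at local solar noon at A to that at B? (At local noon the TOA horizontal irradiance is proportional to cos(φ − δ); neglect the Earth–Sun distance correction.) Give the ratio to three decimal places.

1.057

A: cos θ_z = cos(2.0° − (-20.3°)) = 0.9252.
B: cos θ_z = cos(-33.3° − (-4.4°)) = 0.8755.
Ratio A/B = 0.9252 / 0.8755 = 1.0568.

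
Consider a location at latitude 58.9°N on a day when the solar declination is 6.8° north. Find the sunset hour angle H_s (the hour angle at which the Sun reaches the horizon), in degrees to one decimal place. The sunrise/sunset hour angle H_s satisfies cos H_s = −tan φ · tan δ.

101.4°

cos H_s = −tan(58.9°) · tan(6.8°) = -0.1977, so H_s = arccos(-0.1977) = 101.40°.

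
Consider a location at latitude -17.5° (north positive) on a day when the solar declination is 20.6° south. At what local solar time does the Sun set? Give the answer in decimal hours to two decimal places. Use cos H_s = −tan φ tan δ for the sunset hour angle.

cos H_s = −tan(-17.5°) · tan(-20.6°) = -0.1185, so H_s = arccos(-0.1185) = 96.81°.
Sunset is at 12 + H_s/15 = 12 + 6.454 = 18.454 h local solar time.

18.45 h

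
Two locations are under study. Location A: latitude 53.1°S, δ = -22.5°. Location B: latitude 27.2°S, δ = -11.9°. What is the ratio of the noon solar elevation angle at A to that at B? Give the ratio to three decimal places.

0.795

A: 90° − |-53.1 − (-22.5)| = 59.40°.
B: 90° − |-27.2 − (-11.9)| = 74.70°.
Ratio A/B = 59.4000 / 74.7000 = 0.7952.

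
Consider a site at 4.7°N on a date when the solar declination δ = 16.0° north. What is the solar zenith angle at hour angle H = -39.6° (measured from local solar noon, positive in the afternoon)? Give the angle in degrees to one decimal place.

With φ = 4.7°, δ = 16.0°, H = -39.60°: sin φ sin δ = 0.0226, cos φ cos δ cos H = 0.7382, so cos θ_z = 0.7608.
θ_z = arccos(0.7608) = 40.47°.

40.5°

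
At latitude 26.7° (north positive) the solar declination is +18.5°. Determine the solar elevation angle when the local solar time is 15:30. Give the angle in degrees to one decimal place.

Hour angle H = 15° × (15.5 − 12) = 52.50°.
cos θ_z = sin(26.7°) sin(18.5°) + cos(26.7°) cos(18.5°) cos(52.50°) = 0.1426 + 0.5157 = 0.6583.
θ_z = arccos(0.6583) = 48.83°, so the elevation is 90° − 48.83° = 41.17°.

41.2°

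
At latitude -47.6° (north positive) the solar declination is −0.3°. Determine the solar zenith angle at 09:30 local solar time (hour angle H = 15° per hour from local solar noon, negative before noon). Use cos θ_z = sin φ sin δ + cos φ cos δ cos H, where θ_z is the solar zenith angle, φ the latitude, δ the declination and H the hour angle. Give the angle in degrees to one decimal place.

Hour angle H = 15° × (9.5 − 12) = -37.50°.
With φ = -47.6°, δ = -0.3°, H = -37.50°: sin φ sin δ = 0.0039, cos φ cos δ cos H = 0.5350, so cos θ_z = 0.5389.
θ_z = arccos(0.5389) = 57.39°.

57.4°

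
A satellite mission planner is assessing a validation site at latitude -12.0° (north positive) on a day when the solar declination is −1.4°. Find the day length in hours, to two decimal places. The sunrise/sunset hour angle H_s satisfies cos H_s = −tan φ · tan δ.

The sunset hour angle satisfies cos H_s = −tan φ tan δ = -0.0052, giving H_s = 90.30°.
Day length = 2 H_s / 15° h⁻¹ = 180.60° / 15 = 12.040 h.

12.04 hours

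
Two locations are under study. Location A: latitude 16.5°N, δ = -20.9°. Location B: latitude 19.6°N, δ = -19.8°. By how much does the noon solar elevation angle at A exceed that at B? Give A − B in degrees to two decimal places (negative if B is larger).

+2.00°

A: 90° − |16.5 − (-20.9)| = 52.60°.
B: 90° − |19.6 − (-19.8)| = 50.60°.
A − B = 52.60 − 50.60 = 2.00°.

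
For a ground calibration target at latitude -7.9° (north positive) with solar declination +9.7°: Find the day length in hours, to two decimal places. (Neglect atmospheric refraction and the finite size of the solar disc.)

cos H_s = −tan(-7.9°) · tan(9.7°) = 0.0237, so H_s = arccos(0.0237) = 88.64°.
Day length = 2 H_s / 15° h⁻¹ = 177.28° / 15 = 11.819 h.

11.82 hours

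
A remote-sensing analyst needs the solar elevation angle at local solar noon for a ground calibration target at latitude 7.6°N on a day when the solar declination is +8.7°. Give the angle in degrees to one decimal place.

At local solar noon the hour angle is zero, so the elevation is 90° − |φ − δ| = 90° − |7.6° − (8.7°)| = 90° − 1.1° = 88.9°.

88.9°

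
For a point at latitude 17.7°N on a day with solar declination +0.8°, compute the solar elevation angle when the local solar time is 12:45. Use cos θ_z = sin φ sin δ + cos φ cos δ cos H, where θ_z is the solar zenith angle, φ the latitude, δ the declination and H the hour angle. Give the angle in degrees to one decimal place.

Hour angle H = 15° × (12.75 − 12) = 11.25°.
cos θ_z = sin(17.7°) sin(0.8°) + cos(17.7°) cos(0.8°) cos(11.25°) = 0.0042 + 0.9343 = 0.9385.
θ_z = arccos(0.9385) = 20.20°, so the elevation is 90° − 20.20° = 69.80°.

69.8°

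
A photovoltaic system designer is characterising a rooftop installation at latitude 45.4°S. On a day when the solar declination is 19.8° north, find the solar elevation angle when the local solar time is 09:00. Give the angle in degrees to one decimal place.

13.1°

Hour angle H = 15° × (9 − 12) = -45.00°.
cos θ_z = sin(-45.4°) sin(19.8°) + cos(-45.4°) cos(19.8°) cos(-45.00°) = -0.2412 + 0.4671 = 0.2259.
θ_z = arccos(0.2259) = 76.94°, so the elevation is 90° − 76.94° = 13.06°.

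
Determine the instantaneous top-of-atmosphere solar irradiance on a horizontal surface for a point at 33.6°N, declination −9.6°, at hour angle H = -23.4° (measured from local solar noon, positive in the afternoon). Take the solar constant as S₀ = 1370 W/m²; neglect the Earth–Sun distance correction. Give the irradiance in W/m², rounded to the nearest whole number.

906 W/m²

cos θ_z = sin φ sin δ + cos φ cos δ cos H = (0.5534)(-0.1668) + (0.8329)(0.9860)(0.9178) = 0.6614.
Top-of-atmosphere irradiance = S₀ cos θ_z = 1370 × 0.6614 = 906.12 W/m².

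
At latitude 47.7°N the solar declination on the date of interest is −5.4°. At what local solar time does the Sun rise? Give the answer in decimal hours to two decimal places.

The sunset hour angle satisfies cos H_s = −tan φ tan δ = 0.1039, giving H_s = 84.04°.
Sunrise is at 12 − H_s/15 = 12 − 5.603 = 6.397 h local solar time.

6.40 h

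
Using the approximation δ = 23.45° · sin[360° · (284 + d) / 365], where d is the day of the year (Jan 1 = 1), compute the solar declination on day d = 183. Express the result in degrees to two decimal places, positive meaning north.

360 × (284 + 183) / 365 = 460.603°; sin(460.603°) = 0.9829.
δ = 23.45 × 0.9829 = 23.049° ≈ +23.05°.

+23.05°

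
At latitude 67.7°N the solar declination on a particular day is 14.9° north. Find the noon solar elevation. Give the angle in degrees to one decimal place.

37.2°

At local solar noon the hour angle is zero, so the elevation is 90° − |φ − δ| = 90° − |67.7° − (14.9°)| = 90° − 52.8° = 37.2°.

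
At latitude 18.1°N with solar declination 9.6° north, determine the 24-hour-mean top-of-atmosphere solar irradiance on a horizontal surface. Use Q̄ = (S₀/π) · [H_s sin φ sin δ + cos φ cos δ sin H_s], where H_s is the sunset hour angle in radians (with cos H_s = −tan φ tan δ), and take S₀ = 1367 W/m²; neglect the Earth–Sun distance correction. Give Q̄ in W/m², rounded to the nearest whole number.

cos H_s = −tan(18.1°) · tan(9.6°) = -0.0553, so H_s = arccos(-0.0553) = 93.17°. In radians, H_s = 1.6261.
H_s sin φ sin δ = 1.6261 × 0.3107 × 0.1668 = 0.0843.
cos φ cos δ sin H_s = 0.9505 × 0.9860 × 0.9985 = 0.9358.
Q̄ = (1367/π) × (0.0843 + 0.9358) = 435.13 × 1.0201 = 443.88 W/m².

444 W/m²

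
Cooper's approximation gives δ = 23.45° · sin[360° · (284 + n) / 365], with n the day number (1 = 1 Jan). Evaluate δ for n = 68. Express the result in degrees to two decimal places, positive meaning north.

360 × (284 + 68) / 365 = 347.178°; sin(347.178°) = -0.2219.
δ = 23.45 × -0.2219 = -5.204° ≈ -5.20°.

-5.20°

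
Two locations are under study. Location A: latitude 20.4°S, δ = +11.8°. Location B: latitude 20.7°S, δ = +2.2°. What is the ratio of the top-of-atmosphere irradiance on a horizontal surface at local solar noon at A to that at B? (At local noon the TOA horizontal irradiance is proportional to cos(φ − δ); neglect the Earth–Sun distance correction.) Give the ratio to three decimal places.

0.919

A: cos θ_z = cos(-20.4° − (11.8°)) = 0.8462.
B: cos θ_z = cos(-20.7° − (2.2°)) = 0.9212.
Ratio A/B = 0.8462 / 0.9212 = 0.9186.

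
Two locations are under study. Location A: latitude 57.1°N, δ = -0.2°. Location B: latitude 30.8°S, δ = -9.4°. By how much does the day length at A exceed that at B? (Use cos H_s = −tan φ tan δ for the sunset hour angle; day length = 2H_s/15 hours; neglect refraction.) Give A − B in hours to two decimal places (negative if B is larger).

-0.80 h

A: H_s = arccos(−tan 57.1° · tan -0.2°) = 89.69°, so 2H_s/15 = 11.9587 h.
B: H_s = arccos(−tan -30.8° · tan -9.4°) = 95.66°, so 2H_s/15 = 12.7547 h.
A − B = 11.9587 − 12.7547 = -0.7960 h.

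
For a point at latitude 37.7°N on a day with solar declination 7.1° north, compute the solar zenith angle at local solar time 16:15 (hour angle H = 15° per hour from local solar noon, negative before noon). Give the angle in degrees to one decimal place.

65.0°

Hour angle H = 15° × (16.25 − 12) = 63.75°.
cos θ_z = sin φ sin δ + cos φ cos δ cos H = (0.6115)(0.1236) + (0.7912)(0.9923)(0.4423) = 0.4228.
θ_z = arccos(0.4228) = 64.99°.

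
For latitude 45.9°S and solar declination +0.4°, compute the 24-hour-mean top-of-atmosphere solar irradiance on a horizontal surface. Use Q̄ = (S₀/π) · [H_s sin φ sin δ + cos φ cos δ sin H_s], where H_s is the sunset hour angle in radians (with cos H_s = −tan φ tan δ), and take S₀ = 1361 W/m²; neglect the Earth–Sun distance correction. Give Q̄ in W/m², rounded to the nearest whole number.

The sunset hour angle satisfies cos H_s = −tan φ tan δ = 0.0072, giving H_s = 89.59°. In radians, H_s = 1.5636.
H_s sin φ sin δ = 1.5636 × -0.7181 × 0.0070 = -0.0079.
cos φ cos δ sin H_s = 0.6959 × 1.0000 × 1.0000 = 0.6959.
Q̄ = (1361/π) × (-0.0079 + 0.6959) = 433.22 × 0.6880 = 298.06 W/m².

298 W/m²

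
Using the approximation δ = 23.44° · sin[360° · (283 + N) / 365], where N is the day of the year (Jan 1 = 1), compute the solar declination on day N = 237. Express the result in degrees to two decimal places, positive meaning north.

+10.69°

360 × (283 + 237) / 365 = 512.877°; sin(512.877°) = 0.4559.
δ = 23.44 × 0.4559 = 10.686° ≈ +10.69°.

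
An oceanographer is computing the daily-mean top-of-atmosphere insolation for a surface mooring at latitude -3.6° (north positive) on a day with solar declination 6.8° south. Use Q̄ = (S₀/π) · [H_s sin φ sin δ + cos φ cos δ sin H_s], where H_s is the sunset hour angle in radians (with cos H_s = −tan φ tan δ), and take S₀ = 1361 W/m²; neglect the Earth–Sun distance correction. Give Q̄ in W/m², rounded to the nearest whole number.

cos H_s = −tan(-3.6°) · tan(-6.8°) = -0.0075, so H_s = arccos(-0.0075) = 90.43°. In radians, H_s = 1.5783.
H_s sin φ sin δ = 1.5783 × -0.0628 × -0.1184 = 0.0117.
cos φ cos δ sin H_s = 0.9980 × 0.9930 × 1.0000 = 0.9910.
Q̄ = (1361/π) × (0.0117 + 0.9910) = 433.22 × 1.0027 = 434.39 W/m².

434 W/m²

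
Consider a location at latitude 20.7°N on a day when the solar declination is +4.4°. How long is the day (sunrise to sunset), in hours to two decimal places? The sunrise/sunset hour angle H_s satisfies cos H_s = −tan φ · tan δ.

cos H_s = −tan(20.7°) · tan(4.4°) = -0.0291, so H_s = arccos(-0.0291) = 91.67°.
Day length = 2 H_s / 15° h⁻¹ = 183.34° / 15 = 12.223 h.

12.22 hours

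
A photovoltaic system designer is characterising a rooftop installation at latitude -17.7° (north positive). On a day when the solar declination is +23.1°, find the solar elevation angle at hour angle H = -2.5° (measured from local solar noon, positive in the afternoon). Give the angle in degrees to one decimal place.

49.1°

With φ = -17.7°, δ = 23.1°, H = -2.50°: sin φ sin δ = -0.1193, cos φ cos δ cos H = 0.8754, so cos θ_z = 0.7561.
θ_z = arccos(0.7561) = 40.88°, so the elevation is 90° − 40.88° = 49.12°.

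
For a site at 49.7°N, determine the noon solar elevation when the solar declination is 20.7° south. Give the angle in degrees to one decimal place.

At local solar noon the hour angle is zero, so the elevation is 90° − |φ − δ| = 90° − |49.7° − (-20.7°)| = 90° − 70.4° = 19.6°.

19.6°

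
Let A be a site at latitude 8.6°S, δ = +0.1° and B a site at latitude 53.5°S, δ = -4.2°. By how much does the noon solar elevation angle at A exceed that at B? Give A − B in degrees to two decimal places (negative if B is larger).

+40.60°

A: 90° − |-8.6 − (0.1)| = 81.30°.
B: 90° − |-53.5 − (-4.2)| = 40.70°.
A − B = 81.30 − 40.70 = 40.60°.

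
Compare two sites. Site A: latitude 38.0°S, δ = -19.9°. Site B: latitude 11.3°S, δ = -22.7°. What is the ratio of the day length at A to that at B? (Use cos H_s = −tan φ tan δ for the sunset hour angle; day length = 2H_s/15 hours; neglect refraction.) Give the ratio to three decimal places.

A: H_s = arccos(−tan -38.0° · tan -19.9°) = 106.43°, so 2H_s/15 = 14.1907 h.
B: H_s = arccos(−tan -11.3° · tan -22.7°) = 94.79°, so 2H_s/15 = 12.6387 h.
Ratio A/B = 14.1907 / 12.6387 = 1.1228.

1.123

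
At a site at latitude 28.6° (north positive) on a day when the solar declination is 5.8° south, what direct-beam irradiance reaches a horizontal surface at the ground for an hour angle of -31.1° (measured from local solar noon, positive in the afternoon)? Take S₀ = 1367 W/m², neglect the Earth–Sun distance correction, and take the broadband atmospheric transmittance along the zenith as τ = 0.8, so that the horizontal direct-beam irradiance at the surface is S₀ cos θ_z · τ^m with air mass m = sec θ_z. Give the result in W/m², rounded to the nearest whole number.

With φ = 28.6°, δ = -5.8°, H = -31.10°: sin φ sin δ = -0.0484, cos φ cos δ cos H = 0.7479, so cos θ_z = 0.6995.
Air mass m = 1/cos θ_z = 1/0.6995 = 1.430; τ^m = 0.8^1.430 = 0.7268.
Surface direct beam = 1367 × 0.6995 × 0.7268 = 694.98 W/m².

695 W/m²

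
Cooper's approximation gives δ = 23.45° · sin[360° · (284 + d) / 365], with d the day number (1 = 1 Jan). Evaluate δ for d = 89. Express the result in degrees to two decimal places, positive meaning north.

+3.22°

360 × (284 + 89) / 365 = 367.890°; sin(367.890°) = 0.1373.
δ = 23.45 × 0.1373 = 3.220° ≈ +3.22°.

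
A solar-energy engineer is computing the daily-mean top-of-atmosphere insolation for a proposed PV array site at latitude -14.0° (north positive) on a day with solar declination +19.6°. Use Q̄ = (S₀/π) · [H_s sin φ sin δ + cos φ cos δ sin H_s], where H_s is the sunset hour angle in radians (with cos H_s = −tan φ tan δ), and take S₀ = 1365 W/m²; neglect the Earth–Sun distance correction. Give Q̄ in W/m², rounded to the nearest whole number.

−tan φ tan δ = −(-0.2493)(0.3561) = 0.0888; H_s = arccos(0.0888) = 84.91°. In radians, H_s = 1.4820.
H_s sin φ sin δ = 1.4820 × -0.2419 × 0.3355 = -0.1203.
cos φ cos δ sin H_s = 0.9703 × 0.9421 × 0.9961 = 0.9106.
Q̄ = (1365/π) × (-0.1203 + 0.9106) = 434.49 × 0.7903 = 343.38 W/m².

343 W/m²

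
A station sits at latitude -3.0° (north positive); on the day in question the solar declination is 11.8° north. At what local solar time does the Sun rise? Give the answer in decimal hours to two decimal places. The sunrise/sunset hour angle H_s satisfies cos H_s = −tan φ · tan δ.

6.04 h

cos H_s = −tan(-3.0°) · tan(11.8°) = 0.0109, so H_s = arccos(0.0109) = 89.38°.
Sunrise is at 12 − H_s/15 = 12 − 5.959 = 6.041 h local solar time.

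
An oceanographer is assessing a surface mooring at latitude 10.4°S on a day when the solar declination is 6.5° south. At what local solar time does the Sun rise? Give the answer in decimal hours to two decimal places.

5.92 h

cos H_s = −tan(-10.4°) · tan(-6.5°) = -0.0209, so H_s = arccos(-0.0209) = 91.20°.
Sunrise is at 12 − H_s/15 = 12 − 6.080 = 5.920 h local solar time.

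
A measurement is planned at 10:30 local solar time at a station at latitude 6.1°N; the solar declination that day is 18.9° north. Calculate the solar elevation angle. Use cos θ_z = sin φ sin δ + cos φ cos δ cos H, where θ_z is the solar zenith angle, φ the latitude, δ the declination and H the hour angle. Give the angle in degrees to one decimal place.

Hour angle H = 15° × (10.5 − 12) = -22.50°.
cos θ_z = sin φ sin δ + cos φ cos δ cos H = (0.1063)(0.3239) + (0.9943)(0.9461)(0.9239) = 0.9035.
θ_z = arccos(0.9035) = 25.38°, so the elevation is 90° − 25.38° = 64.62°.

64.6°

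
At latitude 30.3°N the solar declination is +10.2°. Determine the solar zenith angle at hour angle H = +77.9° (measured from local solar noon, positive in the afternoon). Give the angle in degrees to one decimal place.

74.5°

cos θ_z = sin(30.3°) sin(10.2°) + cos(30.3°) cos(10.2°) cos(77.90°) = 0.0893 + 0.1781 = 0.2674.
θ_z = arccos(0.2674) = 74.49°.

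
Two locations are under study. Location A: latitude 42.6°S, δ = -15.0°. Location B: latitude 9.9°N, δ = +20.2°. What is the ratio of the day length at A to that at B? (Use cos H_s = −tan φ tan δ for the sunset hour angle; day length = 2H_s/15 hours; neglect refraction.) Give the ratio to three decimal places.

1.113

A: H_s = arccos(−tan -42.6° · tan -15.0°) = 104.26°, so 2H_s/15 = 13.9013 h.
B: H_s = arccos(−tan 9.9° · tan 20.2°) = 93.68°, so 2H_s/15 = 12.4907 h.
Ratio A/B = 13.9013 / 12.4907 = 1.1129.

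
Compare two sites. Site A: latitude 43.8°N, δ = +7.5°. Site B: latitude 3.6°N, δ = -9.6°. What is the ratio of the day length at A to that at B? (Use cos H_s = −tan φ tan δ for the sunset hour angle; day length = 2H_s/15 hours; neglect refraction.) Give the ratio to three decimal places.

1.088

A: H_s = arccos(−tan 43.8° · tan 7.5°) = 97.25°, so 2H_s/15 = 12.9667 h.
B: H_s = arccos(−tan 3.6° · tan -9.6°) = 89.39°, so 2H_s/15 = 11.9187 h.
Ratio A/B = 12.9667 / 11.9187 = 1.0879.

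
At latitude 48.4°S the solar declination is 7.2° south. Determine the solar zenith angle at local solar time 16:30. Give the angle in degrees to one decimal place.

Hour angle H = 15° × (16.5 − 12) = 67.50°.
cos θ_z = sin(-48.4°) sin(-7.2°) + cos(-48.4°) cos(-7.2°) cos(67.50°) = 0.0937 + 0.2521 = 0.3458.
θ_z = arccos(0.3458) = 69.77°.

69.8°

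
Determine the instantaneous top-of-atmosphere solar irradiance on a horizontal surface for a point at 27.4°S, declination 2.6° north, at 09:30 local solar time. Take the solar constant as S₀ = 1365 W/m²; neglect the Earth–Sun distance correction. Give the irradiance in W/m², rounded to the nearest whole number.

Hour angle H = 15° × (9.5 − 12) = -37.50°.
cos θ_z = sin φ sin δ + cos φ cos δ cos H = (-0.4602)(0.0454) + (0.8878)(0.9990)(0.7934) = 0.6828.
Top-of-atmosphere irradiance = S₀ cos θ_z = 1365 × 0.6828 = 932.02 W/m².

932 W/m²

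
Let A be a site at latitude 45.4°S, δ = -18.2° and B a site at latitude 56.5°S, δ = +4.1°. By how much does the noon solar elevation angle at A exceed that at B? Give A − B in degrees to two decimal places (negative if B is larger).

+33.40°

A: 90° − |-45.4 − (-18.2)| = 62.80°.
B: 90° − |-56.5 − (4.1)| = 29.40°.
A − B = 62.80 − 29.40 = 33.40°.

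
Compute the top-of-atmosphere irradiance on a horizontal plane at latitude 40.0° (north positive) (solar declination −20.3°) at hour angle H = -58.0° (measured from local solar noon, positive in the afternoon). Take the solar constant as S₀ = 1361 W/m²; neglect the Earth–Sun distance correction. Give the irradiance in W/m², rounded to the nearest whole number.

215 W/m²

With φ = 40.0°, δ = -20.3°, H = -58.00°: sin φ sin δ = -0.2230, cos φ cos δ cos H = 0.3807, so cos θ_z = 0.1577.
Top-of-atmosphere irradiance = S₀ cos θ_z = 1361 × 0.1577 = 214.63 W/m².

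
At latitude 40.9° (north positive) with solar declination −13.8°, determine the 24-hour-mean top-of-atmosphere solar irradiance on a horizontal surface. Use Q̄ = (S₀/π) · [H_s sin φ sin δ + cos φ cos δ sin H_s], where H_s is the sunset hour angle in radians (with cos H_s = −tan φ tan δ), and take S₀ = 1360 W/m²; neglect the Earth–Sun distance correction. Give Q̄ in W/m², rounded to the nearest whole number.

The sunset hour angle satisfies cos H_s = −tan φ tan δ = 0.2128, giving H_s = 77.71°. In radians, H_s = 1.3563.
H_s sin φ sin δ = 1.3563 × 0.6547 × -0.2385 = -0.2118.
cos φ cos δ sin H_s = 0.7559 × 0.9711 × 0.9771 = 0.7172.
Q̄ = (1360/π) × (-0.2118 + 0.7172) = 432.90 × 0.5054 = 218.79 W/m².

219 W/m²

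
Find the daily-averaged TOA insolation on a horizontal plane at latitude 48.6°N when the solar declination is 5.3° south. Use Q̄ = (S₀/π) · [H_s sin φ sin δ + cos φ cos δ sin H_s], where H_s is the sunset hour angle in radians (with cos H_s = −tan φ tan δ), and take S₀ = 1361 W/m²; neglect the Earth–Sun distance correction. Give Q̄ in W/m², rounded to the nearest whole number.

−tan φ tan δ = −(1.1343)(-0.0928) = 0.1053; H_s = arccos(0.1053) = 83.96°. In radians, H_s = 1.4654.
H_s sin φ sin δ = 1.4654 × 0.7501 × -0.0924 = -0.1016.
cos φ cos δ sin H_s = 0.6613 × 0.9957 × 0.9945 = 0.6548.
Q̄ = (1361/π) × (-0.1016 + 0.6548) = 433.22 × 0.5532 = 239.66 W/m².

240 W/m²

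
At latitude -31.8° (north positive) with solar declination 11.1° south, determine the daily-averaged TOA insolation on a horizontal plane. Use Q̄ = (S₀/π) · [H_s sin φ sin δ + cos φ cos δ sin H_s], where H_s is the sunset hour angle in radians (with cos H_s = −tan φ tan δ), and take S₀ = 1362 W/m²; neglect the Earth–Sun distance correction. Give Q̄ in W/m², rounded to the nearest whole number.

433 W/m²

cos H_s = −tan(-31.8°) · tan(-11.1°) = -0.1216, so H_s = arccos(-0.1216) = 96.98°. In radians, H_s = 1.6926.
H_s sin φ sin δ = 1.6926 × -0.5270 × -0.1925 = 0.1717.
cos φ cos δ sin H_s = 0.8499 × 0.9813 × 0.9926 = 0.8278.
Q̄ = (1362/π) × (0.1717 + 0.8278) = 433.54 × 0.9995 = 433.32 W/m².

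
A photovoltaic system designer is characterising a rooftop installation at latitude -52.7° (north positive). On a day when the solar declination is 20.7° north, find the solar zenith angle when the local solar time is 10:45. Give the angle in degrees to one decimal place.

Hour angle H = 15° × (10.75 − 12) = -18.75°.
cos θ_z = sin(-52.7°) sin(20.7°) + cos(-52.7°) cos(20.7°) cos(-18.75°) = -0.2812 + 0.5368 = 0.2556.
θ_z = arccos(0.2556) = 75.19°.

75.2°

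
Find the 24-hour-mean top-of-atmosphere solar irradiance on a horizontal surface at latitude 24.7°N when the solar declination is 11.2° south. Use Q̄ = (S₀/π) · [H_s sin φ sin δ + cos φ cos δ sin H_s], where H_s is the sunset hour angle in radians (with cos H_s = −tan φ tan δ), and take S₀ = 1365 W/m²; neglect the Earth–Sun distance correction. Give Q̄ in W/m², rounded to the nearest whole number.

333 W/m²

−tan φ tan δ = −(0.4599)(-0.1980) = 0.0911; H_s = arccos(0.0911) = 84.77°. In radians, H_s = 1.4795.
H_s sin φ sin δ = 1.4795 × 0.4179 × -0.1942 = -0.1201.
cos φ cos δ sin H_s = 0.9085 × 0.9810 × 0.9958 = 0.8875.
Q̄ = (1365/π) × (-0.1201 + 0.8875) = 434.49 × 0.7674 = 333.43 W/m².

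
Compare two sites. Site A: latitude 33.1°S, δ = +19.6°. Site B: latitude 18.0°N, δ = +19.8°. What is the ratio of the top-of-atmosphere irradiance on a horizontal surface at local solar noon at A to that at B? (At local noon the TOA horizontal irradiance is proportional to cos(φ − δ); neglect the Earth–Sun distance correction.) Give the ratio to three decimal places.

A: cos θ_z = cos(-33.1° − (19.6°)) = 0.6060.
B: cos θ_z = cos(18.0° − (19.8°)) = 0.9995.
Ratio A/B = 0.6060 / 0.9995 = 0.6063.

0.606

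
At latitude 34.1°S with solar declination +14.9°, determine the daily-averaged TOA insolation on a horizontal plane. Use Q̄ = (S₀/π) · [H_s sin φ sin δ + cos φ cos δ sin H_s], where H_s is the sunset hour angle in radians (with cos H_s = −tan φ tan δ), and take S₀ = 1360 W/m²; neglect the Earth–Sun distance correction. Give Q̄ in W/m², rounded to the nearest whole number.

The sunset hour angle satisfies cos H_s = −tan φ tan δ = 0.1801, giving H_s = 79.62°. In radians, H_s = 1.3896.
H_s sin φ sin δ = 1.3896 × -0.5606 × 0.2571 = -0.2003.
cos φ cos δ sin H_s = 0.8281 × 0.9664 × 0.9836 = 0.7872.
Q̄ = (1360/π) × (-0.2003 + 0.7872) = 432.90 × 0.5869 = 254.07 W/m².

254 W/m²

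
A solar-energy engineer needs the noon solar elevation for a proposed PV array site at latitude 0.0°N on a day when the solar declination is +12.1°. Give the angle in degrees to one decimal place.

77.9°

At local solar noon the hour angle is zero, so the elevation is 90° − |φ − δ| = 90° − |0.0° − (12.1°)| = 90° − 12.1° = 77.9°.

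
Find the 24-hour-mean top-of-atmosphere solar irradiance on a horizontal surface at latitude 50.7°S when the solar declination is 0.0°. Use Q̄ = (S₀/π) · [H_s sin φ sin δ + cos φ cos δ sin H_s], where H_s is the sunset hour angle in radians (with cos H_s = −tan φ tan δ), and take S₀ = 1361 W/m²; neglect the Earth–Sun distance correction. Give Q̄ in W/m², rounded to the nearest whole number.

274 W/m²

cos H_s = −tan(-50.7°) · tan(0.0°) = 0.0000, so H_s = arccos(0.0000) = 90.00°. In radians, H_s = 1.5708.
H_s sin φ sin δ = 1.5708 × -0.7738 × 0.0000 = 0.0000.
cos φ cos δ sin H_s = 0.6334 × 1.0000 × 1.0000 = 0.6334.
Q̄ = (1361/π) × (0.0000 + 0.6334) = 433.22 × 0.6334 = 274.40 W/m².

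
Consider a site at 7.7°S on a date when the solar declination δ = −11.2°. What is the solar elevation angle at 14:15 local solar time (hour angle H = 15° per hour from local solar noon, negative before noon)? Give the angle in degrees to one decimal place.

Hour angle H = 15° × (14.25 − 12) = 33.75°.
cos θ_z = sin(-7.7°) sin(-11.2°) + cos(-7.7°) cos(-11.2°) cos(33.75°) = 0.0260 + 0.8083 = 0.8343.
θ_z = arccos(0.8343) = 33.46°, so the elevation is 90° − 33.46° = 56.54°.

56.5°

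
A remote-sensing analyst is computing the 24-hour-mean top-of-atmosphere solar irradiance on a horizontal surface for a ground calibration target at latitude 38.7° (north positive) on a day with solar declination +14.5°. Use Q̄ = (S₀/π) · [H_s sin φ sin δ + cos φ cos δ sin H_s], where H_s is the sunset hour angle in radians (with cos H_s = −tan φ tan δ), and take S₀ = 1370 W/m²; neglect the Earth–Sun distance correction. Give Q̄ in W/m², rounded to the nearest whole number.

444 W/m²

cos H_s = −tan(38.7°) · tan(14.5°) = -0.2072, so H_s = arccos(-0.2072) = 101.96°. In radians, H_s = 1.7795.
H_s sin φ sin δ = 1.7795 × 0.6252 × 0.2504 = 0.2786.
cos φ cos δ sin H_s = 0.7804 × 0.9681 × 0.9783 = 0.7391.
Q̄ = (1370/π) × (0.2786 + 0.7391) = 436.08 × 1.0177 = 443.80 W/m².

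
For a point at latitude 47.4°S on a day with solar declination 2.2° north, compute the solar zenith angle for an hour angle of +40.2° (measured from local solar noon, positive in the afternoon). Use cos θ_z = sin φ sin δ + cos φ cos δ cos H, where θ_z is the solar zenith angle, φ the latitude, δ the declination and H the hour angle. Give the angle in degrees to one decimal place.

60.8°

cos θ_z = sin φ sin δ + cos φ cos δ cos H = (-0.7361)(0.0384) + (0.6769)(0.9993)(0.7638) = 0.4884.
θ_z = arccos(0.4884) = 60.76°.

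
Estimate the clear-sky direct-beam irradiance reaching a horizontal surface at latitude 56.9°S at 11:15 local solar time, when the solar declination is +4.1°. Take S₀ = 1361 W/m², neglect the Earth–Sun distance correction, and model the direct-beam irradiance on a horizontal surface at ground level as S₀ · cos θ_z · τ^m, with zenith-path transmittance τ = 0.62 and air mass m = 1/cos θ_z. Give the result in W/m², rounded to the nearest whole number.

Hour angle H = 15° × (11.25 − 12) = -11.25°.
cos θ_z = sin(-56.9°) sin(4.1°) + cos(-56.9°) cos(4.1°) cos(-11.25°) = -0.0599 + 0.5342 = 0.4743.
Air mass m = 1/cos θ_z = 1/0.4743 = 2.108; τ^m = 0.62^2.108 = 0.3651.
Surface direct beam = 1361 × 0.4743 × 0.3651 = 235.68 W/m².

236 W/m²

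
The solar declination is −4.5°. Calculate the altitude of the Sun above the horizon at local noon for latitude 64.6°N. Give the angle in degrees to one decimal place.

At local solar noon the hour angle is zero, so the elevation is 90° − |φ − δ| = 90° − |64.6° − (-4.5°)| = 90° − 69.1° = 20.9°.

20.9°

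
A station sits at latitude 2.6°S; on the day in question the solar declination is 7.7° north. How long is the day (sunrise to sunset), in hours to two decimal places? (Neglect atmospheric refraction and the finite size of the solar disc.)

The sunset hour angle satisfies cos H_s = −tan φ tan δ = 0.0061, giving H_s = 89.65°.
Day length = 2 H_s / 15° h⁻¹ = 179.30° / 15 = 11.953 h.

11.95 hours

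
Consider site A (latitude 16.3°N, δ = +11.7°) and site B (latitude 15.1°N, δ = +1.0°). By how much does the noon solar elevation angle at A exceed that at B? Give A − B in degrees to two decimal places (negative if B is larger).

+9.50°

A: 90° − |16.3 − (11.7)| = 85.40°.
B: 90° − |15.1 − (1.0)| = 75.90°.
A − B = 85.40 − 75.90 = 9.50°.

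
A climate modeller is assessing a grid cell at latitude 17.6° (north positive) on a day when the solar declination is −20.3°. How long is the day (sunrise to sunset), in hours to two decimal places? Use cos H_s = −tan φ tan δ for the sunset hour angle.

11.10 hours

The sunset hour angle satisfies cos H_s = −tan φ tan δ = 0.1173, giving H_s = 83.26°.
Day length = 2 H_s / 15° h⁻¹ = 166.52° / 15 = 11.101 h.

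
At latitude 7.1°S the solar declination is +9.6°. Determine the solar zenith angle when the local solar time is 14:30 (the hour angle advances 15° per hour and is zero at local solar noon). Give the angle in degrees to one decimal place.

Hour angle H = 15° × (14.5 − 12) = 37.50°.
cos θ_z = sin φ sin δ + cos φ cos δ cos H = (-0.1236)(0.1668) + (0.9923)(0.9860)(0.7934) = 0.7557.
θ_z = arccos(0.7557) = 40.91°.

40.9°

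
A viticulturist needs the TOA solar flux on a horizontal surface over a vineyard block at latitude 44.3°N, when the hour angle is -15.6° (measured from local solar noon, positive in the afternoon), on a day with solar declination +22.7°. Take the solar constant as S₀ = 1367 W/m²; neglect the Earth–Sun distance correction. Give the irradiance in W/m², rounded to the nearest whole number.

cos θ_z = sin φ sin δ + cos φ cos δ cos H = (0.6984)(0.3859) + (0.7157)(0.9225)(0.9632) = 0.9054.
Top-of-atmosphere irradiance = S₀ cos θ_z = 1367 × 0.9054 = 1237.68 W/m².

1238 W/m²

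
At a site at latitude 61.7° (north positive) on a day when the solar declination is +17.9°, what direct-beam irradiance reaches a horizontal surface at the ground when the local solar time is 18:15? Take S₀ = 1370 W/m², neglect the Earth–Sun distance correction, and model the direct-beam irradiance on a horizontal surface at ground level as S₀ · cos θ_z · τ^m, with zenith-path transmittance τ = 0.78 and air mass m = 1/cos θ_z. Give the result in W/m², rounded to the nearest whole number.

Hour angle H = 15° × (18.25 − 12) = 93.75°.
With φ = 61.7°, δ = 17.9°, H = 93.75°: sin φ sin δ = 0.2706, cos φ cos δ cos H = -0.0295, so cos θ_z = 0.2411.
Air mass m = 1/cos θ_z = 1/0.2411 = 4.148; τ^m = 0.78^4.148 = 0.3568.
Surface direct beam = 1370 × 0.2411 × 0.3568 = 117.85 W/m².

118 W/m²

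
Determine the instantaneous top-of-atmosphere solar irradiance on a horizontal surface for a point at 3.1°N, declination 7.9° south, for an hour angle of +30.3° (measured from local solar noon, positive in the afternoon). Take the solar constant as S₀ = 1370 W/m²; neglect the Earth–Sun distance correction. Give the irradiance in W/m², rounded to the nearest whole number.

1160 W/m²

cos θ_z = sin(3.1°) sin(-7.9°) + cos(3.1°) cos(-7.9°) cos(30.30°) = -0.0074 + 0.8540 = 0.8466.
Top-of-atmosphere irradiance = S₀ cos θ_z = 1370 × 0.8466 = 1159.84 W/m².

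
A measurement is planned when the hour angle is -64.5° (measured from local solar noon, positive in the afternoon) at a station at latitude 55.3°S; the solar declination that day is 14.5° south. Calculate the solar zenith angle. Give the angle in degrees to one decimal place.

With φ = -55.3°, δ = -14.5°, H = -64.50°: sin φ sin δ = 0.2058, cos φ cos δ cos H = 0.2373, so cos θ_z = 0.4431.
θ_z = arccos(0.4431) = 63.70°.

63.7°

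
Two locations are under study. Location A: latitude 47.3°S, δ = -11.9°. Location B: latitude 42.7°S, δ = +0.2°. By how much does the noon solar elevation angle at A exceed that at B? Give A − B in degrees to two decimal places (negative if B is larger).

+7.50°

A: 90° − |-47.3 − (-11.9)| = 54.60°.
B: 90° − |-42.7 − (0.2)| = 47.10°.
A − B = 54.60 − 47.10 = 7.50°.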